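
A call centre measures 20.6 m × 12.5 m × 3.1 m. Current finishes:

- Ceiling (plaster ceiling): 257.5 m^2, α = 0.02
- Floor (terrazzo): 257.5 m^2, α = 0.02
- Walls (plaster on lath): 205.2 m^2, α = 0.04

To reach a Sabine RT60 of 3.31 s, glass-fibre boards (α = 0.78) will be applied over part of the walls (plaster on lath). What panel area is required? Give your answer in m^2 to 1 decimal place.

27.5

Summing Sᵢαᵢ: 5.150 + 5.150 + 8.208 → A₁ = 18.508 sabins.
V = 798.25 m³. Target absorption A₂ = 0.161 × 798.25 / 3.31 = 38.827 sabins.
Absorption to add: 38.827 − 18.508 = 20.319 sabins.
Each m^2 of panel replacing the walls (plaster on lath) adds (0.78 − 0.04) = 0.74 sabins.
Area = ΔA/Δα = 20.319/0.74 = 27.5 m^2.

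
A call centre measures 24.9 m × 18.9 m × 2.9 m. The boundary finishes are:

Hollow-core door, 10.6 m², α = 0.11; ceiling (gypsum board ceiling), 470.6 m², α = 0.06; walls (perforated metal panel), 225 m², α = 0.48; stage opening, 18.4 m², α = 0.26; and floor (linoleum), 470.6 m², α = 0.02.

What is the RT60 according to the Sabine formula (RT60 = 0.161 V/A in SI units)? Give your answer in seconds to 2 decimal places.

Equivalent absorption area: A = 10.6×0.11 + 470.6×0.06 + 225×0.48 + 18.4×0.26 + 470.6×0.02 = 151.598 m².
Volume V = 24.9 × 18.9 × 2.9 = 1364.769 m³.
T = 0.161 V/A = 0.161·1364.769/151.598 = 1.45 s.

1.45 s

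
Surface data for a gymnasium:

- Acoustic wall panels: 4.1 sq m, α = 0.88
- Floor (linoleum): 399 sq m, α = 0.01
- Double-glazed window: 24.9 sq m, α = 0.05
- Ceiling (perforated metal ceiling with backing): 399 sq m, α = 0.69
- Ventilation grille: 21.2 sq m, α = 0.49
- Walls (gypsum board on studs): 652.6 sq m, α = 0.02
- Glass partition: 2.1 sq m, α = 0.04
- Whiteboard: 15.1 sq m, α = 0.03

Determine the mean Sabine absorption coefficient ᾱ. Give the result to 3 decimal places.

0.203

S = Σ Sᵢ = 4.1 + 399 + 24.9 + 399 + 21.2 + 652.6 + 2.1 + 15.1 = 1518.0 sq m.
Weighted sum Σ Sα = 308.130.
ᾱ = 308.130 / 1518.0 = 0.203.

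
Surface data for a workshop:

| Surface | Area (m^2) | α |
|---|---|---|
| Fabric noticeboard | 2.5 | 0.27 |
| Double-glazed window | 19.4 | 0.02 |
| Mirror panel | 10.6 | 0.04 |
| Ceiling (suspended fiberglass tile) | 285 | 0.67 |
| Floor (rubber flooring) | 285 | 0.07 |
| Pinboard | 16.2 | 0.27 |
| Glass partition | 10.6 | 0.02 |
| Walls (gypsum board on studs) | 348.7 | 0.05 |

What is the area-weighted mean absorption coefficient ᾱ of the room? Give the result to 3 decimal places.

0.240

Total surface area S = 978.0 m^2.
Σ(Sᵢαᵢ) = 2.5*0.27 + 19.4*0.02 + 10.6*0.04 + 285*0.67 + 285*0.07 + 16.2*0.27 + 10.6*0.02 + 348.7*0.05 = 234.408.
ᾱ = 234.408 / 978.0 = 0.240.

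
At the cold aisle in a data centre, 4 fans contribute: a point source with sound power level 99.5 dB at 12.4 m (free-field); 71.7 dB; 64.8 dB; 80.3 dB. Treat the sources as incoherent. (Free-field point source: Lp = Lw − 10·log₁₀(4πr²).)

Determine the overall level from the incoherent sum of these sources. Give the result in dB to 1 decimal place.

Source at 12.4 m: Lp = 99.5 − 10·log₁₀(4π·12.4²) = 99.5 − 10·log₁₀(1932.205) = 66.6 dB.
Sum in the linear (power) domain: Σ 10^(Lᵢ/10) = 10^(66.6/10) + 10^(71.7/10) + 10^(64.8/10) + 10^(80.3/10) = 1.295e+08.
Combined level = 10 log₁₀(1.295e+08) = 81.1 dB.

81.1 dB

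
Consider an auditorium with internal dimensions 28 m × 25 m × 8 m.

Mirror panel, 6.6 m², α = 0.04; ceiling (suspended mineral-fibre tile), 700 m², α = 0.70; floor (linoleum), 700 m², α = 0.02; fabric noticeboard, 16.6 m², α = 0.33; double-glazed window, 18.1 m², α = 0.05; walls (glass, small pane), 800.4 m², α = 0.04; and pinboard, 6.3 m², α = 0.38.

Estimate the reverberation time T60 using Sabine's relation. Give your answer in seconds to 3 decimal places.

1.654 s

Summing Sᵢαᵢ: 0.264 + 490.000 + 14.000 + 5.478 + 0.905 + 32.016 + 2.394 → A = 545.057 sabins.
Room volume: 5600 m³.
T = 0.161 V/A = 0.161·5600/545.057 = 1.654 s.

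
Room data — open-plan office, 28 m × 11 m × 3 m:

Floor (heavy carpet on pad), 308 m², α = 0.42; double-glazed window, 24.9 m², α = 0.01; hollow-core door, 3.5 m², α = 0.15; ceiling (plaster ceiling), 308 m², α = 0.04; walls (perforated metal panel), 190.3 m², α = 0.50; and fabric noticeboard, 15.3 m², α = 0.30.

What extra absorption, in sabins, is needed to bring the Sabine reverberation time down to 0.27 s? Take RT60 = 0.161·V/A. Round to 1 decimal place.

308.8 sabins

Summing Sᵢαᵢ: 129.360 + 0.249 + 0.525 + 12.320 + 95.150 + 4.590 → A₁ = 242.194 sabins.
V = 924 m³. Required absorption A₂ = 0.161 × 924 / 0.27 = 550.978 sabins.
Shortfall: 550.978 − 242.194 = 308.8 sabins.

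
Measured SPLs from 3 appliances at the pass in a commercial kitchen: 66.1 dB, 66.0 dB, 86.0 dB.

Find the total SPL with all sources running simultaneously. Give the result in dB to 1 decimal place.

86.1 dB

Σ 10^(Lᵢ/10) = 4.062e+08.
Back to dB: 10·log₁₀ Σ = 86.1 dB.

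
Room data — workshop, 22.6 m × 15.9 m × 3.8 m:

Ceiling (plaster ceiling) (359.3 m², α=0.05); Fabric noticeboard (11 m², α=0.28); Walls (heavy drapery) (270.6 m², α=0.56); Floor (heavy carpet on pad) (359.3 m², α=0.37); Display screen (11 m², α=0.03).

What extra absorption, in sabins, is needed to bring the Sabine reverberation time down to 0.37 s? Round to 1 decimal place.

288.3 sabins

A₁ = Σ Sᵢαᵢ = 359.3*0.05 + 11*0.28 + 270.6*0.56 + 359.3*0.37 + 11*0.03 = 305.852 sabins.
Target A₂ = 0.161·1365.492/0.37 = 594.174 sabins (V = 1365.492 m³).
ΔA = A₂ − A₁ = 594.174 − 305.852 = 288.3 sabins.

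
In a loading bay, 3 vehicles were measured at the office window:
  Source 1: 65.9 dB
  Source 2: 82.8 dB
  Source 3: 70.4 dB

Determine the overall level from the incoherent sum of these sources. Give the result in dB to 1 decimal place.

Σ 10^(Lᵢ/10) = 2.054e+08.
Back to dB: 10·log₁₀ Σ = 83.1 dB.

83.1 dB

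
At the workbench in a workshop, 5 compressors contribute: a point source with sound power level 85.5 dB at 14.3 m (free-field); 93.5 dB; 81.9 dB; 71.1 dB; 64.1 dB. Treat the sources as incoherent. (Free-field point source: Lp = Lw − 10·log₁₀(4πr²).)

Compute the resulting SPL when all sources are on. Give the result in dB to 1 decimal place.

93.8 dB

Source at 14.3 m: Lp = 85.5 − 10·log₁₀(4π·14.3²) = 85.5 − 10·log₁₀(2569.697) = 51.4 dB.
Converting to relative power and adding: 10^(51.4/10) + 10^(93.5/10) + 10^(81.9/10) + 10^(71.1/10) + 10^(64.1/10) = 2.409e+09.
Combined level = 10 log₁₀(2.409e+09) = 93.8 dB.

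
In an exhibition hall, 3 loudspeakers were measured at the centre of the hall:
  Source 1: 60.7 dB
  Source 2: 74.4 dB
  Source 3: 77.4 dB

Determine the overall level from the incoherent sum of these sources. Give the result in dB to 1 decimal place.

Sum in the linear (power) domain: Σ 10^(Lᵢ/10) = 10^(60.7/10) + 10^(74.4/10) + 10^(77.4/10) = 8.367e+07.
Combined level = 10 log₁₀(8.367e+07) = 79.2 dB.

79.2 dB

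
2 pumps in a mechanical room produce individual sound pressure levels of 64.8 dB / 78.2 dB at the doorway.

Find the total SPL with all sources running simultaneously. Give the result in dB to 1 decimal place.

Converting to relative power and adding: 10^(64.8/10) + 10^(78.2/10) = 6.909e+07.
Back to dB: 10·log₁₀ Σ = 78.4 dB.

78.4 dB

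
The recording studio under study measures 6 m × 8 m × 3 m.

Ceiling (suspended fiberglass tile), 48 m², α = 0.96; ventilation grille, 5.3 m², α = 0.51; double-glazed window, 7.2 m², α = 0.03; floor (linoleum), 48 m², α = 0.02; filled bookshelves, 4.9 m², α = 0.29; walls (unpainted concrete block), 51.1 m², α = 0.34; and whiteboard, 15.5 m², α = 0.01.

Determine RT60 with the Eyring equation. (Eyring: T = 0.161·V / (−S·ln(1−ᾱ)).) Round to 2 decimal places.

S = Σ Sᵢ = 180.0 m².
Absorption A = 48×0.96 + 5.3×0.51 + 7.2×0.03 + 48×0.02 + 4.9×0.29 + 51.1×0.34 + 15.5×0.01 = 68.909 sabins.
Mean coefficient ᾱ = A/S = 0.3828.
−S·ln(1−ᾱ) = −180.0 × ln(1 − 0.3828) = 86.861.
V = 6 × 8 × 3 = 144 m³.
T = 0.161·V/[−S·ln(1−ᾱ)] = 0.161·144/86.861 = 0.27 s.

0.27 sec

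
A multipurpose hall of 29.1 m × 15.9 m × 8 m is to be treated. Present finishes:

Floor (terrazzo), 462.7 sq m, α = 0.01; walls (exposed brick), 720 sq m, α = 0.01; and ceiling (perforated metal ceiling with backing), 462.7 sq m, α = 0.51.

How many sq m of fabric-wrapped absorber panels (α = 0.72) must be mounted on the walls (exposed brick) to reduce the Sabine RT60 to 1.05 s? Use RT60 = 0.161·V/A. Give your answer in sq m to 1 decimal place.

Equivalent absorption area: A₁ = 462.7×0.01 + 720×0.01 + 462.7×0.51 = 247.804 sq m.
V = 3701.52 m³. Target absorption A₂ = 0.161 × 3701.52 / 1.05 = 567.566 sabins.
Absorption to add: 567.566 − 247.804 = 319.762 sabins.
Each sq m of panel replacing the walls (exposed brick) adds (0.72 − 0.01) = 0.71 sabins.
Panel area = 319.762 / 0.71 = 450.4 sq m.

450.4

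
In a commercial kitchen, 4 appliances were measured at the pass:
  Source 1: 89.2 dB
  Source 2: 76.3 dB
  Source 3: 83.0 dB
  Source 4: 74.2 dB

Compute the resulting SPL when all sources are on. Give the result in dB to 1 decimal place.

90.4 dB

Σ 10^(Lᵢ/10) = 1.1e+09.
Combined level = 10 log₁₀(1.1e+09) = 90.4 dB.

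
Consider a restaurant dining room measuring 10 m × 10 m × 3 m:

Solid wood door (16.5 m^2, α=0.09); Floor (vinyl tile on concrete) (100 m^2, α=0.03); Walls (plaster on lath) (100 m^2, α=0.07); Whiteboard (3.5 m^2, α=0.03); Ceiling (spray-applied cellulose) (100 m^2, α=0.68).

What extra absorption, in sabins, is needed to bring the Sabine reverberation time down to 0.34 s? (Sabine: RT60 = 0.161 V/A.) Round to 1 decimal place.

Equivalent absorption area: A₁ = 16.5*0.09 + 100*0.03 + 100*0.07 + 3.5*0.03 + 100*0.68 = 79.590 m^2.
Target A₂ = 0.161·300/0.34 = 142.059 sabins (V = 300 m³).
Shortfall: 142.059 − 79.590 = 62.5 sabins.

62.5 sabins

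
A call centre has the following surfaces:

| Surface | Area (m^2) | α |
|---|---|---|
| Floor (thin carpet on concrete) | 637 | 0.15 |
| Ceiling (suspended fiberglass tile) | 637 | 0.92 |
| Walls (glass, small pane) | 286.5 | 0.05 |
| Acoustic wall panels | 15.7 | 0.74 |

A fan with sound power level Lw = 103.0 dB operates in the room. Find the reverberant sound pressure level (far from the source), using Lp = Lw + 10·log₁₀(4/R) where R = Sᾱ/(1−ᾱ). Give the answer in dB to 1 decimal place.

77.9 dB

A = 707.533 sabins; S = 1576.2 m^2.
ᾱ = 0.4489, so room constant R = A/(1−ᾱ) = 1283.856 m^2.
Lp = 103.0 + 10·log₁₀(4/1283.856) = 103.0 + (-25.06) = 77.9 dB.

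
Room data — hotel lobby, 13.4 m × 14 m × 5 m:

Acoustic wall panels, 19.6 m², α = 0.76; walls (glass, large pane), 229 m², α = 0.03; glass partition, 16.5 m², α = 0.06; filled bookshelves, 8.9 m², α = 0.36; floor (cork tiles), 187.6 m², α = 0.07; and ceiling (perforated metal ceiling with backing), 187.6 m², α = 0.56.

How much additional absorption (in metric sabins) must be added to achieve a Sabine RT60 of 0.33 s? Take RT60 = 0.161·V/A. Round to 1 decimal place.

A₁ = Σ Sᵢαᵢ = 19.6·0.76 + 229·0.03 + 16.5·0.06 + 8.9·0.36 + 187.6·0.07 + 187.6·0.56 = 144.148 sabins.
For T = 0.33 s, need A₂ = 0.161·V/T = 0.161·938/0.33 = 457.630 sabins.
Additional absorption ΔA = 457.630 − 144.148 = 313.5 sabins.

313.5 sabins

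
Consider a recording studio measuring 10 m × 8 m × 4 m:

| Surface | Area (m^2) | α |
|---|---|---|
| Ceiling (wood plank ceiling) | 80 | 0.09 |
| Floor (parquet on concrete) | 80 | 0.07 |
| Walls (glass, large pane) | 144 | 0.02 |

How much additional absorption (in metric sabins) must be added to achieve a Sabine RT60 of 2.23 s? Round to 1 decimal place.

7.4 sabins

Equivalent absorption area: A₁ = 80*0.09 + 80*0.07 + 144*0.02 = 15.680 m^2.
V = 320 m³. Required absorption A₂ = 0.161 × 320 / 2.23 = 23.103 sabins.
ΔA = A₂ − A₁ = 23.103 − 15.680 = 7.4 sabins.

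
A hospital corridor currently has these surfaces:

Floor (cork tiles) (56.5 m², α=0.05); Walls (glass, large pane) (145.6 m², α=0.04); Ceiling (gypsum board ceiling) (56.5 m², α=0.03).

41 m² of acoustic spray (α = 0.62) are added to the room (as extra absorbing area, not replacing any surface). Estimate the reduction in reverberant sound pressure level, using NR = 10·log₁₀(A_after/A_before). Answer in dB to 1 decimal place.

Summing Sᵢαᵢ: 2.825 + 5.824 + 1.695 → A_before = 10.344 sabins.
Treatment contributes 41·0.62 = 25.420 sabins.
New total A_after = 35.764 sabins.
NR = 10·log₁₀(35.764/10.344) = 5.4 dB.

5.4 dB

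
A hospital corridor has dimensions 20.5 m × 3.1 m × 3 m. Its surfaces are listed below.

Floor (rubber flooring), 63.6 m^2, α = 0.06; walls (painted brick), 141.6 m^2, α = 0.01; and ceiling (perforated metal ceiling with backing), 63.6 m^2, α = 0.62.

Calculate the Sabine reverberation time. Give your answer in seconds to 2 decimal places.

A = Σ Sᵢαᵢ = 63.6*0.06 + 141.6*0.01 + 63.6*0.62 = 44.664 sabins.
Volume V = 20.5 × 3.1 × 3 = 190.65 m³.
RT60 = 0.161 · V / A = 0.161 × 190.65 / 44.664 = 0.69 s.

0.69 seconds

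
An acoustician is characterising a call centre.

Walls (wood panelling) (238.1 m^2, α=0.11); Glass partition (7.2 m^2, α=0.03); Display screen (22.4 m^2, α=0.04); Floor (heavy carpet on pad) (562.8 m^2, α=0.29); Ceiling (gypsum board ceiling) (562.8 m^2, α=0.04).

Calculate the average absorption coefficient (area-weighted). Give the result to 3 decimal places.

Total surface area S = 1393.3 m^2.
Σ(Sᵢαᵢ) = 238.1·0.11 + 7.2·0.03 + 22.4·0.04 + 562.8·0.29 + 562.8·0.04 = 213.027.
ᾱ = A/S = 0.153.

0.153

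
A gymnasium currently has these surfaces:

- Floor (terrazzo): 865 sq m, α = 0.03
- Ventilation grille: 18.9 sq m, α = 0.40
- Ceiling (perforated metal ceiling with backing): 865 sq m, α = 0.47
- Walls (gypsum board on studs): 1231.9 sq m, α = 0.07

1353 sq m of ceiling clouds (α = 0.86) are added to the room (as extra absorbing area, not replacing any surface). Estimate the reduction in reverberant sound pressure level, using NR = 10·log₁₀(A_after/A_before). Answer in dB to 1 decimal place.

5.1 dB

Equivalent absorption area: A_before = 865·0.03 + 18.9·0.40 + 865·0.47 + 1231.9·0.07 = 526.293 sq m.
Added absorption = 1353 × 0.86 = 1163.580 sabins.
New total A_after = 1689.873 sabins.
NR = 10·log₁₀(1689.873/526.293) = 5.1 dB.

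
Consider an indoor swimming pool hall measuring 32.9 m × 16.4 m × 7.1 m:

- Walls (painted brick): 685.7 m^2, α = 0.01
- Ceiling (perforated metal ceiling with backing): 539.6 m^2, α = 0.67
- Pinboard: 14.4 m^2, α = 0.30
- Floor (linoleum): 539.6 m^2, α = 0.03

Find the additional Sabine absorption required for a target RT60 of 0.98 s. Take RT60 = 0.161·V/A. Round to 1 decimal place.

A₁ = Σ Sᵢαᵢ = 685.7·0.01 + 539.6·0.67 + 14.4·0.30 + 539.6·0.03 = 388.897 sabins.
Target A₂ = 0.161·3830.876/0.98 = 629.358 sabins (V = 3830.876 m³).
Shortfall: 629.358 − 388.897 = 240.5 sabins.

240.5 sabins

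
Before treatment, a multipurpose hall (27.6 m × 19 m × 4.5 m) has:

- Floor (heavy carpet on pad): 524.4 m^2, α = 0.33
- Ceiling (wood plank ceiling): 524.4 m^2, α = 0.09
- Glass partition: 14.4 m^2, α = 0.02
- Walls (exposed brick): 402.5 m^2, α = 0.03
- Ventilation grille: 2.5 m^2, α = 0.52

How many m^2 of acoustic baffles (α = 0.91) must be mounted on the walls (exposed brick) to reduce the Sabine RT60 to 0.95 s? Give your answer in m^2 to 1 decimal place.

188.7

Summing Sᵢαᵢ: 173.052 + 47.196 + 0.288 + 12.075 + 1.300 → A₁ = 233.911 sabins.
V = 2359.8 m³. Target absorption A₂ = 0.161 × 2359.8 / 0.95 = 399.924 sabins.
Absorption to add: 399.924 − 233.911 = 166.013 sabins.
Each m^2 of panel replacing the walls (exposed brick) adds (0.91 − 0.03) = 0.88 sabins.
Panel area = 166.013 / 0.88 = 188.7 m^2.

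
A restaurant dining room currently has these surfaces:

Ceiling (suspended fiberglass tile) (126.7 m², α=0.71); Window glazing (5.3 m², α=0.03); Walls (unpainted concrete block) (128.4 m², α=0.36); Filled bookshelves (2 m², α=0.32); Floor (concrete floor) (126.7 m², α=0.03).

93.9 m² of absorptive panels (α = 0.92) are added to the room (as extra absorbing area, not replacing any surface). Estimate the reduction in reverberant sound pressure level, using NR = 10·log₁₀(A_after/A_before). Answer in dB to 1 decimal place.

2.1 dB

A_before = Σ Sᵢαᵢ = 126.7·0.71 + 5.3·0.03 + 128.4·0.36 + 2·0.32 + 126.7·0.03 = 140.781 sabins.
Treatment contributes 93.9·0.92 = 86.388 sabins.
New total A_after = 227.169 sabins.
NR = 10·log₁₀(227.169/140.781) = 2.1 dB.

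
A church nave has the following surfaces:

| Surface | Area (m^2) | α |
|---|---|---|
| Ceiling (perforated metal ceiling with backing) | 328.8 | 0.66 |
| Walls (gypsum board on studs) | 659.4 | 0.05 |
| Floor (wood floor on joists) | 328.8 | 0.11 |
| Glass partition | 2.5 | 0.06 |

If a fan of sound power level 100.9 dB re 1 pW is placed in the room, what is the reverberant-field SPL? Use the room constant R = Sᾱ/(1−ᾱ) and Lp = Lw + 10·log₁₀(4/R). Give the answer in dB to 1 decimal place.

Σ(Sᵢαᵢ) = 328.8·0.66 + 659.4·0.05 + 328.8·0.11 + 2.5·0.06 = 286.296; total area S = 1319.5 m^2.
ᾱ = 286.296/1319.5 = 0.2170; R = Sᾱ/(1−ᾱ) = 286.296/(1−0.2170) = 365.640 m^2.
Lp = Lw + 10 log₁₀(4/R) = 100.9 -19.61 = 81.3 dB.

81.3 dB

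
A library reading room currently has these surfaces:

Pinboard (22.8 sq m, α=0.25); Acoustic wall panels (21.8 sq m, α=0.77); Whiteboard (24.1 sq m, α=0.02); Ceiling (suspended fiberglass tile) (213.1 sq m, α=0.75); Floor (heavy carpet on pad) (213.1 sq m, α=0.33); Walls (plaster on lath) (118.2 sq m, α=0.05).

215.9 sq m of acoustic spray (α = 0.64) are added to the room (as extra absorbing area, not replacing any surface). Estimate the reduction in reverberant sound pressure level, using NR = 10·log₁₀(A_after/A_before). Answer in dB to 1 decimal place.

Equivalent absorption area: A_before = 22.8×0.25 + 21.8×0.77 + 24.1×0.02 + 213.1×0.75 + 213.1×0.33 + 118.2×0.05 = 259.026 sq m.
Added absorption = 215.9 × 0.64 = 138.176 sabins.
New total A_after = 397.202 sabins.
NR = 10·log₁₀(397.202/259.026) = 1.9 dB.

1.9 dB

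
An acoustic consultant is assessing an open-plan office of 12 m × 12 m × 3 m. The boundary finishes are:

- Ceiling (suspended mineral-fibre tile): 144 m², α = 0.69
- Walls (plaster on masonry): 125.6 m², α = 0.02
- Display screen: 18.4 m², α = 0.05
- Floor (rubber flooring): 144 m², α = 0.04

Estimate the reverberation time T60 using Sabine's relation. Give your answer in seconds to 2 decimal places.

Total absorption A = 144*0.69 + 125.6*0.02 + 18.4*0.05 + 144*0.04
  = 99.360 + 2.512 + 0.920 + 5.760 = 108.552 m² sabins.
V = 12·12·3 = 432 m³.
Sabine: RT60 = 0.161 × 432 / 108.552 = 0.64 s.

0.64 sec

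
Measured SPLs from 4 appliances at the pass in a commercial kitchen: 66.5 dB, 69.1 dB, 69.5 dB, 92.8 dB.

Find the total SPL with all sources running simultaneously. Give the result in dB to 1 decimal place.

92.8 dB

Sum in the linear (power) domain: Σ 10^(Lᵢ/10) = 10^(66.5/10) + 10^(69.1/10) + 10^(69.5/10) + 10^(92.8/10) = 1.927e+09.
L_total = 10·log₁₀(1.927e+09) = 92.8 dB.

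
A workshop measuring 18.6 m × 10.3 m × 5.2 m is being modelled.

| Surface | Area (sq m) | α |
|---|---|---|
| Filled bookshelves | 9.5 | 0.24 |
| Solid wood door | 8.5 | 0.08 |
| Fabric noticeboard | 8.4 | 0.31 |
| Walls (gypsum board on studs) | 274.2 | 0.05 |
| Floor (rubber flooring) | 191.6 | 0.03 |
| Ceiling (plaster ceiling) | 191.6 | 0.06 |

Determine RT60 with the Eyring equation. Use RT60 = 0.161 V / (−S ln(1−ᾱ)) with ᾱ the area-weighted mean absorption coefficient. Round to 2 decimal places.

S = Σ Sᵢ = 683.8 sq m.
Σ(Sᵢαᵢ) = 9.5×0.24 + 8.5×0.08 + 8.4×0.31 + 274.2×0.05 + 191.6×0.03 + 191.6×0.06 = 36.518.
ᾱ = 36.518 / 683.8 = 0.0534.
−S·ln(1−ᾱ) = −683.8 × ln(1 − 0.0534) = 37.526.
V = 18.6 × 10.3 × 5.2 = 996.216 m³.
RT60 = 0.161 × 996.216 / 37.526 = 4.27 s.

4.27 s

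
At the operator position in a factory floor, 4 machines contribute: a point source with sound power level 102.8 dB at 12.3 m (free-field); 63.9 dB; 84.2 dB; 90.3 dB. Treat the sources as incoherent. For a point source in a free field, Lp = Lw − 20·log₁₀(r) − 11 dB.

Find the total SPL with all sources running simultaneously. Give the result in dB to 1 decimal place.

91.3 dB

Source at 12.3 m: Lp = 102.8 − 20·log₁₀(12.3) − 11 = 70.0 dB.
Sum in the linear (power) domain: Σ 10^(Lᵢ/10) = 10^(70.0/10) + 10^(63.9/10) + 10^(84.2/10) + 10^(90.3/10) = 1.347e+09.
Back to dB: 10·log₁₀ Σ = 91.3 dB.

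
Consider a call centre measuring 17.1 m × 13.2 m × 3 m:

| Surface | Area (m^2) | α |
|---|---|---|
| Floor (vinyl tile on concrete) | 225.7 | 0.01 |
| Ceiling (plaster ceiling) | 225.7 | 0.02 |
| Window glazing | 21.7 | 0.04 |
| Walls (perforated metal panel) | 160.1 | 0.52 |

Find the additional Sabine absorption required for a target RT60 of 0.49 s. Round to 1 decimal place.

A₁ = Σ Sᵢαᵢ = 225.7*0.01 + 225.7*0.02 + 21.7*0.04 + 160.1*0.52 = 90.891 sabins.
V = 677.16 m³. Required absorption A₂ = 0.161 × 677.16 / 0.49 = 222.495 sabins.
Shortfall: 222.495 − 90.891 = 131.6 sabins.

131.6 sabins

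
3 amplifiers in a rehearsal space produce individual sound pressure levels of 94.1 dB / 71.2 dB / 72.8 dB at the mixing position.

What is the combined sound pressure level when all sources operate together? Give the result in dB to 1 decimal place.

94.2 dB

Σ 10^(Lᵢ/10) = 2.603e+09.
L_total = 10·log₁₀(2.603e+09) = 94.2 dB.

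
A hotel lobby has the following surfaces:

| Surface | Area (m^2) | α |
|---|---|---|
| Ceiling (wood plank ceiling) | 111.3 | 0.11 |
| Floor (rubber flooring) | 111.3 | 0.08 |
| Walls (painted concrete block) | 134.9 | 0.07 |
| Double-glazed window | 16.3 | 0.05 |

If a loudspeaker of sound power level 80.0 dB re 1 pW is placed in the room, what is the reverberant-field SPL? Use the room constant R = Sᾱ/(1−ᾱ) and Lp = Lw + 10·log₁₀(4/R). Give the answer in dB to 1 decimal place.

A = 31.405 sabins; S = 373.8 m^2.
ᾱ = 0.0840, so room constant R = A/(1−ᾱ) = 34.285 m^2.
Lp = Lw + 10 log₁₀(4/R) = 80.0 -9.33 = 70.7 dB.

70.7 dB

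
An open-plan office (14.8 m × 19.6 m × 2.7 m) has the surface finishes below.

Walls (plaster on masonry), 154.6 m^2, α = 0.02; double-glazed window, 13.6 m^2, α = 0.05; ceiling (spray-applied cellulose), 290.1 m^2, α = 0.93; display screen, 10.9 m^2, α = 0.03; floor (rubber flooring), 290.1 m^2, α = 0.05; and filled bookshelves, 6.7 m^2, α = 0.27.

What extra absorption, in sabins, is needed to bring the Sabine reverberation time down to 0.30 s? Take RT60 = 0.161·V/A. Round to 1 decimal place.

130.1 sabins

Summing Sᵢαᵢ: 3.092 + 0.680 + 269.793 + 0.327 + 14.505 + 1.809 → A₁ = 290.206 sabins.
V = 783.216 m³. Required absorption A₂ = 0.161 × 783.216 / 0.30 = 420.326 sabins.
ΔA = A₂ − A₁ = 420.326 − 290.206 = 130.1 sabins.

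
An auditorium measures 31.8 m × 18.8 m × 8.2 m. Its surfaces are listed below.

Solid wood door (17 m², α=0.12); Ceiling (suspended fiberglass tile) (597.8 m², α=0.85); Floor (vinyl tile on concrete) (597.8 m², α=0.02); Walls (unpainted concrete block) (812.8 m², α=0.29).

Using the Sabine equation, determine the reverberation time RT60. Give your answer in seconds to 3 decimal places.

Summing Sᵢαᵢ: 2.040 + 508.130 + 11.956 + 235.712 → A = 757.838 sabins.
Room volume: 4902.288 m³.
T = 0.161 V/A = 0.161·4902.288/757.838 = 1.041 s.

1.041 s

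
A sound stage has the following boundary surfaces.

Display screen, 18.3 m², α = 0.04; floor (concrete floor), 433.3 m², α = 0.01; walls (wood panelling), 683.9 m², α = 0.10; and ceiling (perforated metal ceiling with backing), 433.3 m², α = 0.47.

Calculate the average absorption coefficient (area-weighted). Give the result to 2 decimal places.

0.18

Total surface area S = 1568.8 m².
Σ(Sᵢαᵢ) = 18.3*0.04 + 433.3*0.01 + 683.9*0.10 + 433.3*0.47 = 277.106.
ᾱ = 277.106 / 1568.8 = 0.18.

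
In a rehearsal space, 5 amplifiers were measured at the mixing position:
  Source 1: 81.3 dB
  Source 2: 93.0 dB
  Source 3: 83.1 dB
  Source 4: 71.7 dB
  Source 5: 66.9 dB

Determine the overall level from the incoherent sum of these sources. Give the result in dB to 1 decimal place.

93.7 dB

Converting to relative power and adding: 10^(81.3/10) + 10^(93.0/10) + 10^(83.1/10) + 10^(71.7/10) + 10^(66.9/10) = 2.354e+09.
Back to dB: 10·log₁₀ Σ = 93.7 dB.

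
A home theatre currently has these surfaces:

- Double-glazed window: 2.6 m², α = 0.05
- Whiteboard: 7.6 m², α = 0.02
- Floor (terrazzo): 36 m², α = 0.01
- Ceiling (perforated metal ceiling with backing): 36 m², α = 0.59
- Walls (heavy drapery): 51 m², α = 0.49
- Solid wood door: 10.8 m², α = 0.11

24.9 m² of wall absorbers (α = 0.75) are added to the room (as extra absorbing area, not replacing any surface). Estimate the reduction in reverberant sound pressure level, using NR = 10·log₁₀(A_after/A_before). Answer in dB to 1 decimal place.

1.4 dB

Equivalent absorption area: A_before = 2.6·0.05 + 7.6·0.02 + 36·0.01 + 36·0.59 + 51·0.49 + 10.8·0.11 = 48.060 m².
Treatment contributes 24.9·0.75 = 18.675 sabins.
New total A_after = 66.735 sabins.
NR = 10·log₁₀(66.735/48.060) = 1.4 dB.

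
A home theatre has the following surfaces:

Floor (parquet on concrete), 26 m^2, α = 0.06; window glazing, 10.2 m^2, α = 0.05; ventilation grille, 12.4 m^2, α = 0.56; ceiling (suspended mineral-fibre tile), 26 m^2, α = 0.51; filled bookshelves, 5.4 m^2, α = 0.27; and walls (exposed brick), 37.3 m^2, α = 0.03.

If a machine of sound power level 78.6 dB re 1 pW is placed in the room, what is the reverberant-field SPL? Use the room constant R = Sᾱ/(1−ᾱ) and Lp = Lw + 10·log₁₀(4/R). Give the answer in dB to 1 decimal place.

69.6 dB

A = 24.851 sabins; S = 117.3 m^2.
ᾱ = 0.2119, so room constant R = A/(1−ᾱ) = 31.533 m^2.
Lp = 78.6 + 10·log₁₀(4/31.533) = 78.6 + (-8.97) = 69.6 dB.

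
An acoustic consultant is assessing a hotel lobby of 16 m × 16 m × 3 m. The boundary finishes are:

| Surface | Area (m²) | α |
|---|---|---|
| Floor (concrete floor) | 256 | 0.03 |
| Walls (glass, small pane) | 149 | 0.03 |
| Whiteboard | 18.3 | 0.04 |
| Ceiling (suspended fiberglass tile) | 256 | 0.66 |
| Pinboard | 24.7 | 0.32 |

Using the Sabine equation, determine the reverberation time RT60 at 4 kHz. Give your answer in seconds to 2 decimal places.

A = Σ Sᵢαᵢ = 256·0.03 + 149·0.03 + 18.3·0.04 + 256·0.66 + 24.7·0.32 = 189.746 sabins.
Room volume: 768 m³.
Sabine: RT60 = 0.161 × 768 / 189.746 = 0.65 s.

0.65 s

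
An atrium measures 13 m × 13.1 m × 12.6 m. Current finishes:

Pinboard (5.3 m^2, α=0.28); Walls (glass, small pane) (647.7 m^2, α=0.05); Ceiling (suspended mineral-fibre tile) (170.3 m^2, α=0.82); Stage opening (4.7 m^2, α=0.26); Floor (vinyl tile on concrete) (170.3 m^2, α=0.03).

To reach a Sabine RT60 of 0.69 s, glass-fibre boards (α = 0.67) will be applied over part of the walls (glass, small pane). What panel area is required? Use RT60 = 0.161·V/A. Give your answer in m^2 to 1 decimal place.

Total absorption A₁ = 5.3*0.28 + 647.7*0.05 + 170.3*0.82 + 4.7*0.26 + 170.3*0.03
  = 1.484 + 32.385 + 139.646 + 1.222 + 5.109 = 179.846 m^2 sabins.
Required A₂ = 0.161·2145.78/0.69 = 500.682 sabins.
ΔA needed = 500.682 − 179.846 = 320.836 sabins.
Each m^2 of panel replacing the walls (glass, small pane) adds (0.67 − 0.05) = 0.62 sabins.
Area = ΔA/Δα = 320.836/0.62 = 517.5 m^2.

517.5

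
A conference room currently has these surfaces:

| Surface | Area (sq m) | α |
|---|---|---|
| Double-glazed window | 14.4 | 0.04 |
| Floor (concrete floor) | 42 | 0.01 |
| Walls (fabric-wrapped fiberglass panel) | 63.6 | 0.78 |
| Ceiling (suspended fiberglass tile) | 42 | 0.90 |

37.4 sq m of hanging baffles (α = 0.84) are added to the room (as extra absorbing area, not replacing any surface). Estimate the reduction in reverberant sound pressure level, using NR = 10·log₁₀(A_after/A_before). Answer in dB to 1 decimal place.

1.3 dB

Total absorption A_before = 14.4·0.04 + 42·0.01 + 63.6·0.78 + 42·0.90
  = 0.576 + 0.420 + 49.608 + 37.800 = 88.404 sq m sabins.
Treatment contributes 37.4·0.84 = 31.416 sabins.
New total A_after = 119.820 sabins.
NR = 10·log₁₀(119.820/88.404) = 1.3 dB.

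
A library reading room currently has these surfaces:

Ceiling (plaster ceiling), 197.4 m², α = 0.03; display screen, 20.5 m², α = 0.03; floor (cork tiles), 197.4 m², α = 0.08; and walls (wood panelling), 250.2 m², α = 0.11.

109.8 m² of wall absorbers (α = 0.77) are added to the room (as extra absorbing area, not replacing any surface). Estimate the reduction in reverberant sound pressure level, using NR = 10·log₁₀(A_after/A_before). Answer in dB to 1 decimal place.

4.3 dB

A_before = Σ Sᵢαᵢ = 197.4*0.03 + 20.5*0.03 + 197.4*0.08 + 250.2*0.11 = 49.851 sabins.
Added absorption = 109.8 × 0.77 = 84.546 sabins.
A_after = 49.851 + 84.546 = 134.397 sabins.
Reduction = 10 log₁₀(A_after/A_before) = 10 log₁₀(2.6960) = 4.3 dB.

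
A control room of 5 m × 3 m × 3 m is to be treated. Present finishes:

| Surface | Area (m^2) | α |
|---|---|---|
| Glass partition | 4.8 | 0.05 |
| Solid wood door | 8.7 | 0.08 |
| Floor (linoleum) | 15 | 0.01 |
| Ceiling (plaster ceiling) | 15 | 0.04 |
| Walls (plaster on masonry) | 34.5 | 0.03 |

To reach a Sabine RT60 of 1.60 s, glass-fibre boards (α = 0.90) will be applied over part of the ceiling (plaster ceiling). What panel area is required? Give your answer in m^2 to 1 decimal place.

2.1

Total absorption A₁ = 4.8*0.05 + 8.7*0.08 + 15*0.01 + 15*0.04 + 34.5*0.03
  = 0.240 + 0.696 + 0.150 + 0.600 + 1.035 = 2.721 m^2 sabins.
V = 45 m³. Target absorption A₂ = 0.161 × 45 / 1.60 = 4.528 sabins.
Absorption to add: 4.528 − 2.721 = 1.807 sabins.
Net gain per m^2: Δα = 0.90 − 0.04 = 0.86.
Area = ΔA/Δα = 1.807/0.86 = 2.1 m^2.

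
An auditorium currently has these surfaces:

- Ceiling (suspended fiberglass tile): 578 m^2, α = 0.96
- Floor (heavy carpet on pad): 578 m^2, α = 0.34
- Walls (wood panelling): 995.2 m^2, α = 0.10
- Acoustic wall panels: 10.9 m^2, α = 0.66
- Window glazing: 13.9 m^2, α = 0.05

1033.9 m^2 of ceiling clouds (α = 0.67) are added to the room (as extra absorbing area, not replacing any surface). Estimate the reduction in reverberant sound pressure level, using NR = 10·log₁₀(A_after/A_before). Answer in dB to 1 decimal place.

A_before = Σ Sᵢαᵢ = 578*0.96 + 578*0.34 + 995.2*0.10 + 10.9*0.66 + 13.9*0.05 = 858.809 sabins.
Added absorption = 1033.9 × 0.67 = 692.713 sabins.
A_after = 858.809 + 692.713 = 1551.522 sabins.
NR = 10·log₁₀(1551.522/858.809) = 2.6 dB.

2.6 dB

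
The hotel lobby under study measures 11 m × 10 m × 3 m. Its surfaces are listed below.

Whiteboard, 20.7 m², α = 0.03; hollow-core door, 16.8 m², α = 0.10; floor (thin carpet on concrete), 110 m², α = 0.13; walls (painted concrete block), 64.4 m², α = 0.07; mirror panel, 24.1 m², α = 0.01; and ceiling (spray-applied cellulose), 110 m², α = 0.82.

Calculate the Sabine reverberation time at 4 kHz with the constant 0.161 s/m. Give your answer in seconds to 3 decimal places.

0.476 seconds

A = Σ Sᵢαᵢ = 20.7·0.03 + 16.8·0.10 + 110·0.13 + 64.4·0.07 + 24.1·0.01 + 110·0.82 = 111.550 sabins.
Volume V = 11 × 10 × 3 = 330 m³.
RT60 = 0.161 · V / A = 0.161 × 330 / 111.550 = 0.476 s.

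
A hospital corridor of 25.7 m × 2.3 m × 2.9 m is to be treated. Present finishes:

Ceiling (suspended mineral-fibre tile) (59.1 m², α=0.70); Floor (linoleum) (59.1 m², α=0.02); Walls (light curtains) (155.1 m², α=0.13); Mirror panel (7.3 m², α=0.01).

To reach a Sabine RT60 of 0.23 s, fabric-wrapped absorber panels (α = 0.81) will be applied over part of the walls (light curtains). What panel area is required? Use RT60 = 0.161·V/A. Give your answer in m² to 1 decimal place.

84.1

Total absorption A₁ = 59.1×0.70 + 59.1×0.02 + 155.1×0.13 + 7.3×0.01
  = 41.370 + 1.182 + 20.163 + 0.073 = 62.788 m² sabins.
V = 171.419 m³. Target absorption A₂ = 0.161 × 171.419 / 0.23 = 119.993 sabins.
Absorption to add: 119.993 − 62.788 = 57.205 sabins.
Each m² of panel replacing the walls (light curtains) adds (0.81 − 0.13) = 0.68 sabins.
Area = ΔA/Δα = 57.205/0.68 = 84.1 m².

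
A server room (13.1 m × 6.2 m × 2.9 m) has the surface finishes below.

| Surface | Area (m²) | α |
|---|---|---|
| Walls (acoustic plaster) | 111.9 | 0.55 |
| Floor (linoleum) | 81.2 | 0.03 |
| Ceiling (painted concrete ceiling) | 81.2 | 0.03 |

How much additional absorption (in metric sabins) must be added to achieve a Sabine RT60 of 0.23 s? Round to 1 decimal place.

Equivalent absorption area: A₁ = 111.9·0.55 + 81.2·0.03 + 81.2·0.03 = 66.417 m².
Target A₂ = 0.161·235.538/0.23 = 164.877 sabins (V = 235.538 m³).
Additional absorption ΔA = 164.877 − 66.417 = 98.5 sabins.

98.5 sabins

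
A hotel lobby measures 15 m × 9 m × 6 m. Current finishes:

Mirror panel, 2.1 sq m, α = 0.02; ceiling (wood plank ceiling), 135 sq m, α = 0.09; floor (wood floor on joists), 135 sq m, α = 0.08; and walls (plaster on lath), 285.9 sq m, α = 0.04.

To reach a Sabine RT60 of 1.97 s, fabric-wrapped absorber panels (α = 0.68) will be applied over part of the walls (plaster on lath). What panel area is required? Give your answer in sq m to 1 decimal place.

49.6

Total absorption A₁ = 2.1×0.02 + 135×0.09 + 135×0.08 + 285.9×0.04
  = 0.042 + 12.150 + 10.800 + 11.436 = 34.428 sq m sabins.
Required A₂ = 0.161·810/1.97 = 66.198 sabins.
ΔA needed = 66.198 − 34.428 = 31.770 sabins.
Each sq m of panel replacing the walls (plaster on lath) adds (0.68 − 0.04) = 0.64 sabins.
Area = ΔA/Δα = 31.770/0.64 = 49.6 sq m.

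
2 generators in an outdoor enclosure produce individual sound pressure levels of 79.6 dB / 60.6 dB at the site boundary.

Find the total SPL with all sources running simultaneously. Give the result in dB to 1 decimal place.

79.7 dB

Converting to relative power and adding: 10^(79.6/10) + 10^(60.6/10) = 9.235e+07.
L_total = 10·log₁₀(9.235e+07) = 79.7 dB.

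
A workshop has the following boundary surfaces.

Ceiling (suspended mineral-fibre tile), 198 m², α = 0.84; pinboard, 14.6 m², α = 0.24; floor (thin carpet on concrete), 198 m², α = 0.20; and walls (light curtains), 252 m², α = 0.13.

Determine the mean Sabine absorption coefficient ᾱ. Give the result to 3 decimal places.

0.366

S = Σ Sᵢ = 198 + 14.6 + 198 + 252 = 662.6 m².
Σ(Sᵢαᵢ) = 198×0.84 + 14.6×0.24 + 198×0.20 + 252×0.13 = 242.184.
ᾱ = 242.184 / 662.6 = 0.366.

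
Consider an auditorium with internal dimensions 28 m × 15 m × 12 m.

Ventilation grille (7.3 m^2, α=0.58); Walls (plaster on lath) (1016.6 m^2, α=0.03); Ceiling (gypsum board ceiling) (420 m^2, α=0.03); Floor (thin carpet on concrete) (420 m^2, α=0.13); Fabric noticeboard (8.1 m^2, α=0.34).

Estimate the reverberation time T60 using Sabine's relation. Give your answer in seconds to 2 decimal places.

7.75 seconds

Equivalent absorption area: A = 7.3×0.58 + 1016.6×0.03 + 420×0.03 + 420×0.13 + 8.1×0.34 = 104.686 m^2.
V = 28·15·12 = 5040 m³.
RT60 = 0.161 · V / A = 0.161 × 5040 / 104.686 = 7.75 s.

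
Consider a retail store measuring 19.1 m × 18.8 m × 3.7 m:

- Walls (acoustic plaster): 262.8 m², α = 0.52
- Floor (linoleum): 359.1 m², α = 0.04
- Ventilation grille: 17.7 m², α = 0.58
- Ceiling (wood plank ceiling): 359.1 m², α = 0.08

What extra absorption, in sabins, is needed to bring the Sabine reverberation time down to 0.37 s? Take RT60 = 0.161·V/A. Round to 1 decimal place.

A₁ = Σ Sᵢαᵢ = 262.8·0.52 + 359.1·0.04 + 17.7·0.58 + 359.1·0.08 = 190.014 sabins.
Target A₂ = 0.161·1328.596/0.37 = 578.119 sabins (V = 1328.596 m³).
ΔA = A₂ − A₁ = 578.119 − 190.014 = 388.1 sabins.

388.1 sabins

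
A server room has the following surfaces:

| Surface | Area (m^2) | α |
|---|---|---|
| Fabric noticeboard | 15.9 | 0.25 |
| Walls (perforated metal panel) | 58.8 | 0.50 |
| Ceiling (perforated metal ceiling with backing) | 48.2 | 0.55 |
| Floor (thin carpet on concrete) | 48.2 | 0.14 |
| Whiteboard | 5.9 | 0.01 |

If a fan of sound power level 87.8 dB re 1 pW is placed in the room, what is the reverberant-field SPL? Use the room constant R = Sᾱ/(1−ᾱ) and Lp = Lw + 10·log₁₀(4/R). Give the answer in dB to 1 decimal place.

A = 66.692 sabins; S = 177.0 m^2.
ᾱ = 0.3768, so room constant R = A/(1−ᾱ) = 107.015 m^2.
Lp = 87.8 + 10·log₁₀(4/107.015) = 87.8 + (-14.27) = 73.5 dB.

73.5 dB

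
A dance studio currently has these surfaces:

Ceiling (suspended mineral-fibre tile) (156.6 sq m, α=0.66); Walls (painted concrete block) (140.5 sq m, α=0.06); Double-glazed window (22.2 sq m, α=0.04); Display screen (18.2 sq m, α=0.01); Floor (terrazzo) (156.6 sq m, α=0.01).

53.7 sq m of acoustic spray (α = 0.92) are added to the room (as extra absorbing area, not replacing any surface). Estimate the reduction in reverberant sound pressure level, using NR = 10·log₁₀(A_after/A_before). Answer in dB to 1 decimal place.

A_before = Σ Sᵢαᵢ = 156.6×0.66 + 140.5×0.06 + 22.2×0.04 + 18.2×0.01 + 156.6×0.01 = 114.422 sabins.
Added absorption = 53.7 × 0.92 = 49.404 sabins.
New total A_after = 163.826 sabins.
Reduction = 10 log₁₀(A_after/A_before) = 10 log₁₀(1.4318) = 1.6 dB.

1.6 dB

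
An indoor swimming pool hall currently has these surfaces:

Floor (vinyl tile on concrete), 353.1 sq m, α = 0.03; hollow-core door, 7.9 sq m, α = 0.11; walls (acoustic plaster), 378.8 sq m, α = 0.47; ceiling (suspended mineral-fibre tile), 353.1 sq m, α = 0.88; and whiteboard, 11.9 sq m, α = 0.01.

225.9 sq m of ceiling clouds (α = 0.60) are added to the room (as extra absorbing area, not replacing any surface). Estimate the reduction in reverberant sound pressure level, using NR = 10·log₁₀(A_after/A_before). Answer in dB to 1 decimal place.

Total absorption A_before = 353.1*0.03 + 7.9*0.11 + 378.8*0.47 + 353.1*0.88 + 11.9*0.01
  = 10.593 + 0.869 + 178.036 + 310.728 + 0.119 = 500.345 sq m sabins.
Added absorption = 225.9 × 0.60 = 135.540 sabins.
A_after = 500.345 + 135.540 = 635.885 sabins.
Reduction = 10 log₁₀(A_after/A_before) = 10 log₁₀(1.2709) = 1.0 dB.

1.0 dB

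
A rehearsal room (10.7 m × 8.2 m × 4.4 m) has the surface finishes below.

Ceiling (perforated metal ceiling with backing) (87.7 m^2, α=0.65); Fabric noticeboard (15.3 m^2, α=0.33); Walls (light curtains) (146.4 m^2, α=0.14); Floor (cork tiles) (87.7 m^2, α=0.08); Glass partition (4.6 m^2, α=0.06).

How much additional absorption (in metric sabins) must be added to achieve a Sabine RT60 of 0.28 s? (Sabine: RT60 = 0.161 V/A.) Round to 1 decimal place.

132.1 sabins

Total absorption A₁ = 87.7*0.65 + 15.3*0.33 + 146.4*0.14 + 87.7*0.08 + 4.6*0.06
  = 57.005 + 5.049 + 20.496 + 7.016 + 0.276 = 89.842 m^2 sabins.
Target A₂ = 0.161·386.056/0.28 = 221.982 sabins (V = 386.056 m³).
ΔA = A₂ − A₁ = 221.982 − 89.842 = 132.1 sabins.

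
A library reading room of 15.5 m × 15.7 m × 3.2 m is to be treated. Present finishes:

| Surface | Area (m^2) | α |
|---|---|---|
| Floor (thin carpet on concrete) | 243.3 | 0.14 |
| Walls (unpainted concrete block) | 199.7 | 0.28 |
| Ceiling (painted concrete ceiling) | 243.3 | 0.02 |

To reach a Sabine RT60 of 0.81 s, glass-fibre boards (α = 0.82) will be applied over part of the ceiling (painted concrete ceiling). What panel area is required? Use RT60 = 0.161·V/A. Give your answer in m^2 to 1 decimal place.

Equivalent absorption area: A₁ = 243.3×0.14 + 199.7×0.28 + 243.3×0.02 = 94.844 m^2.
Required A₂ = 0.161·778.72/0.81 = 154.783 sabins.
ΔA needed = 154.783 − 94.844 = 59.939 sabins.
Net gain per m^2: Δα = 0.82 − 0.02 = 0.80.
Panel area = 59.939 / 0.80 = 74.9 m^2.

74.9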